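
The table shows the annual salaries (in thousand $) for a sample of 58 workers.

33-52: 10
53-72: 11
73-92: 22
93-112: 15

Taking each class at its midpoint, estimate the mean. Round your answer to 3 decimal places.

76.983

Midpoints: 42.5, 62.5, 82.5, 102.5
Σfm = 10×42.5 + 11×62.5 + 22×82.5 + 15×102.5 = 4465
n = Σf = 58
Mean = 4465 / 58 = 76.9828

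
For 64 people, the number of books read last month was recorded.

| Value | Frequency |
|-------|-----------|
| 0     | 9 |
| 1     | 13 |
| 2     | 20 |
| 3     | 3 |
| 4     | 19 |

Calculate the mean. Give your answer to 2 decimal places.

Values: 0, 1, 2, 3, 4
Σfx = 9×0 + 13×1 + 20×2 + 3×3 + 19×4 = 138
n = Σf = 64
Mean = 138 / 64 = 2.1562

2.16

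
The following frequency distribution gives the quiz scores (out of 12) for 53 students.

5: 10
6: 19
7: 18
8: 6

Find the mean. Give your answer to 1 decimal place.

6.4

Values: 5, 6, 7, 8
Σfx = 10×5 + 19×6 + 18×7 + 6×8 = 338
n = Σf = 53
Mean = 338 / 53 = 6.3774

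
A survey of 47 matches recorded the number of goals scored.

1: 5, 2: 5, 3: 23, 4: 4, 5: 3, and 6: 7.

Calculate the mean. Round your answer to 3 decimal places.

Values: 1, 2, 3, 4, 5, 6
Σfx = 5×1 + 5×2 + 23×3 + 4×4 + 3×5 + 7×6 = 157
n = Σf = 47
Mean = 157 / 47 = 3.3404

3.340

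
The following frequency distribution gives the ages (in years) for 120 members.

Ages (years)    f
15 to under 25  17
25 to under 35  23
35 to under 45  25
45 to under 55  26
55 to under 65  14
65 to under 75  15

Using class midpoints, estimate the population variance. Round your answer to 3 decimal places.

Midpoints: 20, 30, 40, 50, 60, 70
n = 120, Σfm = 5220, mean = 43.5000
Σfm² = 256400
Σf(m − x̄)² = Σfm² − (Σfm)²/n = 256400 − 5220²/120 = 29330.0000
Population variance = 29330.0000 / 120 = 244.4167

244.417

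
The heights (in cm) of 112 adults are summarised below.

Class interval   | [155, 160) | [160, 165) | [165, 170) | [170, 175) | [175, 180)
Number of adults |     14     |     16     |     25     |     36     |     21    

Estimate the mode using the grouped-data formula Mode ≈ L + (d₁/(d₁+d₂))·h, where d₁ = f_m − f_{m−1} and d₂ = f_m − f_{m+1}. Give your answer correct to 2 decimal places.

Modal class: [170, 175) (highest frequency 36).
d₁ = 36 − 25 = 11, d₂ = 36 − 21 = 15
Mode ≈ 170 + (11/(11+15)) × 5 = 170 + 2.1154 = 172.1154

172.12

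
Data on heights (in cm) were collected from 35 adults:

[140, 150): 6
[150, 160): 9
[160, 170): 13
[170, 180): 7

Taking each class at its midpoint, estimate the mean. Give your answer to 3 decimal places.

161.000

Midpoints: 145, 155, 165, 175
Σfm = 6×145 + 9×155 + 13×165 + 7×175 = 5635
n = Σf = 35
Mean = 5635 / 35 = 161.0000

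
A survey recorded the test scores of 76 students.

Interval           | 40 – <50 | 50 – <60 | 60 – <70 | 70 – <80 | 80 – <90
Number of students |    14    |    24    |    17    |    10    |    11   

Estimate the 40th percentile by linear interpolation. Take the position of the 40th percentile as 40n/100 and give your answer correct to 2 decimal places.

Cumulative frequencies: 14, 38, 55, 65, 76
n = 76; position = 40n/100 = 30.4.
This falls in the class 50 – <60: L = 50, F = 14, f = 24, h = 10.
40th percentile ≈ 50 + ((30.4 − 14) / 24) × 10 = 56.8333

56.83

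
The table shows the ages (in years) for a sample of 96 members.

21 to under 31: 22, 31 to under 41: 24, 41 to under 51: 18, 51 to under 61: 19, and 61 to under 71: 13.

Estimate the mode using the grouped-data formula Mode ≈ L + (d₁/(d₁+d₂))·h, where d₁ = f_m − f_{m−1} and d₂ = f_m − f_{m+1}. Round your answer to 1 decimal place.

Modal class: 31 to under 41 (highest frequency 24).
d₁ = 24 − 22 = 2, d₂ = 24 − 18 = 6
Mode ≈ 31 + (2/(2+6)) × 10 = 31 + 2.5000 = 33.5000

33.5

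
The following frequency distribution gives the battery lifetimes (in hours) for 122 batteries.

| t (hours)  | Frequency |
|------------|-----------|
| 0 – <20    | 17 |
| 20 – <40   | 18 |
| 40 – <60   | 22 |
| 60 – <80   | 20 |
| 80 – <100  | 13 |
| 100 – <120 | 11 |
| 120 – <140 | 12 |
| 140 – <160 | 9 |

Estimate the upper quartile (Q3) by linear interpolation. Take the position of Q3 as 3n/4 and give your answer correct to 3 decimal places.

Cumulative frequencies: 17, 35, 57, 77, 90, 101, 113, 122
n = 122; position = 3n/4 = 91.5.
This falls in the class 100 – <120: L = 100, F = 90, f = 11, h = 20.
Upper quartile ≈ 100 + ((91.5 − 90) / 11) × 20 = 102.7273

102.727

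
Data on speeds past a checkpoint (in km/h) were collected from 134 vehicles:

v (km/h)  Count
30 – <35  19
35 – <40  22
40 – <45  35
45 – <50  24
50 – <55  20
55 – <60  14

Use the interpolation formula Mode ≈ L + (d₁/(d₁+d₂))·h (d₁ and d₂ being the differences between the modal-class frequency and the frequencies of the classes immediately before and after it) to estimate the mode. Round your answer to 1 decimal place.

42.7

Modal class: 40 – <45 (highest frequency 35).
d₁ = 35 − 22 = 13, d₂ = 35 − 24 = 11
Mode ≈ 40 + (13/(13+11)) × 5 = 40 + 2.7083 = 42.7083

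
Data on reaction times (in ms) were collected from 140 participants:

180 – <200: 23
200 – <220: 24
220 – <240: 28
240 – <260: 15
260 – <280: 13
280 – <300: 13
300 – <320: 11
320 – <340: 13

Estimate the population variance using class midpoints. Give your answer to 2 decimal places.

Midpoints: 190, 210, 230, 250, 270, 290, 310, 330
n = 140, Σfm = 34580, mean = 247.0000
Σfm² = 8821200
Σf(m − x̄)² = Σfm² − (Σfm)²/n = 8821200 − 34580²/140 = 279940.0000
Population variance = 279940.0000 / 140 = 1999.5714

1999.57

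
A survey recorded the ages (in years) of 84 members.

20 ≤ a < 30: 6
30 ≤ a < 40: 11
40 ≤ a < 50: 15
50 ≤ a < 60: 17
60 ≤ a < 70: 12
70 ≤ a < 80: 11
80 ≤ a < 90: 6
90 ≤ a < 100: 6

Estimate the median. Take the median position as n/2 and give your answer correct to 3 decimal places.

Cumulative frequencies: 6, 17, 32, 49, 61, 72, 78, 84
n = 84; position = n/2 = 42.
This falls in the class 50 ≤ a < 60: L = 50, F = 32, f = 17, h = 10.
Median ≈ 50 + ((42 − 32) / 17) × 10 = 55.8824

55.882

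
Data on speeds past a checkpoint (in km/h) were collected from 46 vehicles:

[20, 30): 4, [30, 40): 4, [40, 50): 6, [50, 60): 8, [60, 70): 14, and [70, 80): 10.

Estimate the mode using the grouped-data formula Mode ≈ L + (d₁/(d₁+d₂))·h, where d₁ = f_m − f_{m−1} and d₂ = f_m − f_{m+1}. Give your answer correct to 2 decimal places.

66.00

Modal class: [60, 70) (highest frequency 14).
d₁ = 14 − 8 = 6, d₂ = 14 − 10 = 4
Mode ≈ 60 + (6/(6+4)) × 10 = 60 + 6.0000 = 66.0000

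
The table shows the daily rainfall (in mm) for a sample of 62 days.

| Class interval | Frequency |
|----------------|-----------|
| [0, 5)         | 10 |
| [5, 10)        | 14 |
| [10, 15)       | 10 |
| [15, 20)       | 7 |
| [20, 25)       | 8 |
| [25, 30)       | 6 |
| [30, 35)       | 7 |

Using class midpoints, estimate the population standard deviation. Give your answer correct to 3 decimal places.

Midpoints: 2.5, 7.5, 12.5, 17.5, 22.5, 27.5, 32.5
n = 62, Σfm = 950, mean = 15.3226
Σfm² = 20537.5
Σf(m − x̄)² = Σfm² − (Σfm)²/n = 20537.5 − 950²/62 = 5981.0484
Population variance = 5981.0484 / 62 = 96.4685
Standard deviation = √96.4685 = 9.8218

9.822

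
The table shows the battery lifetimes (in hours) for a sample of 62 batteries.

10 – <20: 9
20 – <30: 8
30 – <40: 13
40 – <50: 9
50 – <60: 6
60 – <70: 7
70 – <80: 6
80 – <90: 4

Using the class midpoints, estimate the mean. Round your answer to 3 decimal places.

Midpoints: 15, 25, 35, 45, 55, 65, 75, 85
Σfm = 9×15 + 8×25 + 13×35 + 9×45 + 6×55 + 7×65 + 6×75 + 4×85 = 2770
n = Σf = 62
Mean = 2770 / 62 = 44.6774

44.677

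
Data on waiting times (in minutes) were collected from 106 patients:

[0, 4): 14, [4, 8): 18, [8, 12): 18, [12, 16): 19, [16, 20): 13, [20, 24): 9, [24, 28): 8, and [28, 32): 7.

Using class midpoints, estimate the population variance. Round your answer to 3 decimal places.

Midpoints: 2, 6, 10, 14, 18, 22, 26, 30
n = 106, Σfm = 1432, mean = 13.5094
Σfm² = 26504
Σf(m − x̄)² = Σfm² − (Σfm)²/n = 26504 − 1432²/106 = 7158.4906
Population variance = 7158.4906 / 106 = 67.5329

67.533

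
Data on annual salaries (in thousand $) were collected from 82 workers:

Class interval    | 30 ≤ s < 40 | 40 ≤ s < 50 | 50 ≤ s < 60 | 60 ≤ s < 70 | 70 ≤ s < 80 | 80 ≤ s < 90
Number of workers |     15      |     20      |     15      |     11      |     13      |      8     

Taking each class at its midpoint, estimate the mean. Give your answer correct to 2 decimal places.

56.34

Midpoints: 35, 45, 55, 65, 75, 85
Σfm = 15×35 + 20×45 + 15×55 + 11×65 + 13×75 + 8×85 = 4620
n = Σf = 82
Mean = 4620 / 82 = 56.3415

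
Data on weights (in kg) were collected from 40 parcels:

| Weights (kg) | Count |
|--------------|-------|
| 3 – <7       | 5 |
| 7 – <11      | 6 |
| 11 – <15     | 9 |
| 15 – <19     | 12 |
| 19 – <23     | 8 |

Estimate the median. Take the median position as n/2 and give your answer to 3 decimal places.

Cumulative frequencies: 5, 11, 20, 32, 40
n = 40; position = n/2 = 20.
This falls in the class 11 – <15: L = 11, F = 11, f = 9, h = 4.
Median ≈ 11 + ((20 − 11) / 9) × 4 = 15.0000

15.000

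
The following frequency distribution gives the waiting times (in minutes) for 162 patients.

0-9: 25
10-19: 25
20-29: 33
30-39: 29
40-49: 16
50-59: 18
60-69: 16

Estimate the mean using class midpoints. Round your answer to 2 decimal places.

Midpoints: 4.5, 14.5, 24.5, 34.5, 44.5, 54.5, 64.5
Σfm = 25×4.5 + 25×14.5 + 33×24.5 + 29×34.5 + 16×44.5 + 18×54.5 + 16×64.5 = 5009
n = Σf = 162
Mean = 5009 / 162 = 30.9198

30.92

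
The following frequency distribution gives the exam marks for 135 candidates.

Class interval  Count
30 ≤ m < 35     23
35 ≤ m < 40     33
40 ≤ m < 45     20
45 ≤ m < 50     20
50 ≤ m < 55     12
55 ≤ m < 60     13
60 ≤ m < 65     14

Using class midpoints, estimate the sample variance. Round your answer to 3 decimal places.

Midpoints: 32.5, 37.5, 42.5, 47.5, 52.5, 57.5, 62.5
n = 135, Σfm = 6037.5, mean = 44.7222
Σfm² = 282693.75
Σf(m − x̄)² = Σfm² − (Σfm)²/n = 282693.75 − 6037.5²/135 = 12683.3333
Sample variance = 12683.3333 / 134 = 94.6517

94.652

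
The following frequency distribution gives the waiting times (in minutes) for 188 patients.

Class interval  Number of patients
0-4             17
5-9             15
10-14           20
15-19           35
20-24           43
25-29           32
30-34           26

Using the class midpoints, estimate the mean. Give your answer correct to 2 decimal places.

19.23

Midpoints: 2, 7, 12, 17, 22, 27, 32
Σfm = 17×2 + 15×7 + 20×12 + 35×17 + 43×22 + 32×27 + 26×32 = 3616
n = Σf = 188
Mean = 3616 / 188 = 19.2340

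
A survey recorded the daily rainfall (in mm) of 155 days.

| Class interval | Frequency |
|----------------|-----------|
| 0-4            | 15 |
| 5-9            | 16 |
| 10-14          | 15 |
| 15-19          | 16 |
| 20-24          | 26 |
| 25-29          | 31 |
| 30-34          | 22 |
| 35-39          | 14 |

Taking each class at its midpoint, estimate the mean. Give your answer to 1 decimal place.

Midpoints: 2, 7, 12, 17, 22, 27, 32, 37
Σfm = 15×2 + 16×7 + 15×12 + 16×17 + 26×22 + 31×27 + 22×32 + 14×37 = 3225
n = Σf = 155
Mean = 3225 / 155 = 20.8065

20.8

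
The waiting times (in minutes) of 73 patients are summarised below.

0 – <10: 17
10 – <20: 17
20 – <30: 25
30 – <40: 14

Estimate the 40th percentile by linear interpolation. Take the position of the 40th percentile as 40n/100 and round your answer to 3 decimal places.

17.176

Cumulative frequencies: 17, 34, 59, 73
n = 73; position = 40n/100 = 29.2.
This falls in the class 10 – <20: L = 10, F = 17, f = 17, h = 10.
40th percentile ≈ 10 + ((29.2 − 17) / 17) × 10 = 17.1765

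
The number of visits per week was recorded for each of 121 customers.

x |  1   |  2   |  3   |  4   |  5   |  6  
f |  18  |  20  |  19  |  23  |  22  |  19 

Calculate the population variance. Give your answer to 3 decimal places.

Values: 1, 2, 3, 4, 5, 6
n = 121, Σfx = 431, mean = 3.5620
Σfx² = 1871
Σf(x − x̄)² = Σfx² − (Σfx)²/n = 1871 − 431²/121 = 335.7851
Population variance = 335.7851 / 121 = 2.7751

2.775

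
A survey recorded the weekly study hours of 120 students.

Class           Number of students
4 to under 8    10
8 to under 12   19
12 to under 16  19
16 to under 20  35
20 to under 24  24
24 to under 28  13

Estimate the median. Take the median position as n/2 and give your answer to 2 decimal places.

17.37

Cumulative frequencies: 10, 29, 48, 83, 107, 120
n = 120; position = n/2 = 60.
This falls in the class 16 to under 20: L = 16, F = 48, f = 35, h = 4.
Median ≈ 16 + ((60 − 48) / 35) × 4 = 17.3714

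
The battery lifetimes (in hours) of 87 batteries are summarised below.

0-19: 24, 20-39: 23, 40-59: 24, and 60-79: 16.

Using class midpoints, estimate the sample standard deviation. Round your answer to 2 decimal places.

21.59

Midpoints: 9.5, 29.5, 49.5, 69.5
n = 87, Σfm = 3206.5, mean = 36.8563
Σfm² = 158271.75
Σf(m − x̄)² = Σfm² − (Σfm)²/n = 158271.75 − 3206.5²/87 = 40091.9540
Sample variance = 40091.9540 / 86 = 466.1855
Standard deviation = √466.1855 = 21.5913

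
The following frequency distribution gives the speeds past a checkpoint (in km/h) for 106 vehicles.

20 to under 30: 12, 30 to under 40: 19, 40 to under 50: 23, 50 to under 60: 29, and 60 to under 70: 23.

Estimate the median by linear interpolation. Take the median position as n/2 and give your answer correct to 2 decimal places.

Cumulative frequencies: 12, 31, 54, 83, 106
n = 106; position = n/2 = 53.
This falls in the class 40 to under 50: L = 40, F = 31, f = 23, h = 10.
Median ≈ 40 + ((53 − 31) / 23) × 10 = 49.5652

49.57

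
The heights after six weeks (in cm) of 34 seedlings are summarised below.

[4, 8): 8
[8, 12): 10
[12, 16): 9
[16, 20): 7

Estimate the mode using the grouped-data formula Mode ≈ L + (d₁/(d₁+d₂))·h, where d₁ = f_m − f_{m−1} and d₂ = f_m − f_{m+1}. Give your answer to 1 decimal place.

10.7

Modal class: [8, 12) (highest frequency 10).
d₁ = 10 − 8 = 2, d₂ = 10 − 9 = 1
Mode ≈ 8 + (2/(2+1)) × 4 = 8 + 2.6667 = 10.6667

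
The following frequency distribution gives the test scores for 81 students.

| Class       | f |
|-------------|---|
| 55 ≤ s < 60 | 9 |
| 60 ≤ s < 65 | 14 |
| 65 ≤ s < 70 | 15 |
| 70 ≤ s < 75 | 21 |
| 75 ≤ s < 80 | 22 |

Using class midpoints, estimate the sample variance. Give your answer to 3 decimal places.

45.486

Midpoints: 57.5, 62.5, 67.5, 72.5, 77.5
n = 81, Σfm = 5632.5, mean = 69.5370
Σfm² = 395306.25
Σf(m − x̄)² = Σfm² − (Σfm)²/n = 395306.25 − 5632.5²/81 = 3638.8889
Sample variance = 3638.8889 / 80 = 45.4861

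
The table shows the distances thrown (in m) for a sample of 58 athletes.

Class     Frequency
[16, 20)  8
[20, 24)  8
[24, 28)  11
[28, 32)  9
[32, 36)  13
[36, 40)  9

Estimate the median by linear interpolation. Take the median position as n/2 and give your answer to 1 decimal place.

28.9

Cumulative frequencies: 8, 16, 27, 36, 49, 58
n = 58; position = n/2 = 29.
This falls in the class [28, 32): L = 28, F = 27, f = 9, h = 4.
Median ≈ 28 + ((29 − 27) / 9) × 4 = 28.8889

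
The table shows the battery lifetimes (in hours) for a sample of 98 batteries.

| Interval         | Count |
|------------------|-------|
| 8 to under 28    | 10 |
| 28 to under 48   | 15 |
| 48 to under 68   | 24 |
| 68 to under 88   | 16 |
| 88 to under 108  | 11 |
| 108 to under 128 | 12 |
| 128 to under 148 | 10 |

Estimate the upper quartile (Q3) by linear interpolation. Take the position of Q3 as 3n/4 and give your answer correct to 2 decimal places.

Cumulative frequencies: 10, 25, 49, 65, 76, 88, 98
n = 98; position = 3n/4 = 73.5.
This falls in the class 88 to under 108: L = 88, F = 65, f = 11, h = 20.
Upper quartile ≈ 88 + ((73.5 − 65) / 11) × 20 = 103.4545

103.45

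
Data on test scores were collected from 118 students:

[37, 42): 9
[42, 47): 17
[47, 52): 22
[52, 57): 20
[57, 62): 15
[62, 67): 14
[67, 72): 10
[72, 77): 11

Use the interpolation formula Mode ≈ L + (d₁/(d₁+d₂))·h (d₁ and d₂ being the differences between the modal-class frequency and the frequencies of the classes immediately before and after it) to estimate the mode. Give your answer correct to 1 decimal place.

50.6

Modal class: [47, 52) (highest frequency 22).
d₁ = 22 − 17 = 5, d₂ = 22 − 20 = 2
Mode ≈ 47 + (5/(5+2)) × 5 = 47 + 3.5714 = 50.5714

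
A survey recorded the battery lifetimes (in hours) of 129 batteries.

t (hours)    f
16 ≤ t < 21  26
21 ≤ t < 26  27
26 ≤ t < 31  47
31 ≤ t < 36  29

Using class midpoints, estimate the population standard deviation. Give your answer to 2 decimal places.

Midpoints: 18.5, 23.5, 28.5, 33.5
n = 129, Σfm = 3426.5, mean = 26.5620
Σfm² = 94530.25
Σf(m − x̄)² = Σfm² − (Σfm)²/n = 94530.25 − 3426.5²/129 = 3515.5039
Population variance = 3515.5039 / 129 = 27.2520
Standard deviation = √27.2520 = 5.2203

5.22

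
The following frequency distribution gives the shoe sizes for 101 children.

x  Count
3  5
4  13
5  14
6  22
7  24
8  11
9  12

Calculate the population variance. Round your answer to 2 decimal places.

2.77

Values: 3, 4, 5, 6, 7, 8, 9
n = 101, Σfx = 633, mean = 6.2673
Σfx² = 4247
Σf(x − x̄)² = Σfx² − (Σfx)²/n = 4247 − 633²/101 = 279.7822
Population variance = 279.7822 / 101 = 2.7701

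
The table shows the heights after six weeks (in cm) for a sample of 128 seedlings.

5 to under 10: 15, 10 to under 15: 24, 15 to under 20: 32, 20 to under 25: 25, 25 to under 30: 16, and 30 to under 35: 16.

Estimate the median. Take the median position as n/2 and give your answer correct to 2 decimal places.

Cumulative frequencies: 15, 39, 71, 96, 112, 128
n = 128; position = n/2 = 64.
This falls in the class 15 to under 20: L = 15, F = 39, f = 32, h = 5.
Median ≈ 15 + ((64 − 39) / 32) × 5 = 18.9062

18.91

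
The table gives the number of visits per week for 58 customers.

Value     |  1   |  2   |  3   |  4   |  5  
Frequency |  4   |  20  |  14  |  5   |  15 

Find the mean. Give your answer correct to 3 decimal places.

3.121

Values: 1, 2, 3, 4, 5
Σfx = 4×1 + 20×2 + 14×3 + 5×4 + 15×5 = 181
n = Σf = 58
Mean = 181 / 58 = 3.1207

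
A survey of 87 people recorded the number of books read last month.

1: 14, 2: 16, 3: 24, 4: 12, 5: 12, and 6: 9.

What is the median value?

3

Cumulative frequencies: 14, 30, 54, 66, 78, 87
n = 87, so the median is the value in position (n+1)/2 = 44.
Position 44 falls at value 3.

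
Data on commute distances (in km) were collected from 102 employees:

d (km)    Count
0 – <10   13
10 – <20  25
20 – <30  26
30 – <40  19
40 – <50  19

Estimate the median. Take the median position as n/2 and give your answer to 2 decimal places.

Cumulative frequencies: 13, 38, 64, 83, 102
n = 102; position = n/2 = 51.
This falls in the class 20 – <30: L = 20, F = 38, f = 26, h = 10.
Median ≈ 20 + ((51 − 38) / 26) × 10 = 25.0000

25.00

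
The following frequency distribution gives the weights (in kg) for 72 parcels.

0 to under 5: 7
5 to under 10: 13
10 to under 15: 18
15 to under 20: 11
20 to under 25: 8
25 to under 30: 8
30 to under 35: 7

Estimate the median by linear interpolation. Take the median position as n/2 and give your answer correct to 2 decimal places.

14.44

Cumulative frequencies: 7, 20, 38, 49, 57, 65, 72
n = 72; position = n/2 = 36.
This falls in the class 10 to under 15: L = 10, F = 20, f = 18, h = 5.
Median ≈ 10 + ((36 − 20) / 18) × 5 = 14.4444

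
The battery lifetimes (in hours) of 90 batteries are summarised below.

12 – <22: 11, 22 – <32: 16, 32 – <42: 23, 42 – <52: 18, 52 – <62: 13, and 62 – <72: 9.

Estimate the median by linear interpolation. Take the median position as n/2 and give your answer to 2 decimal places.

39.83

Cumulative frequencies: 11, 27, 50, 68, 81, 90
n = 90; position = n/2 = 45.
This falls in the class 32 – <42: L = 32, F = 27, f = 23, h = 10.
Median ≈ 32 + ((45 − 27) / 23) × 10 = 39.8261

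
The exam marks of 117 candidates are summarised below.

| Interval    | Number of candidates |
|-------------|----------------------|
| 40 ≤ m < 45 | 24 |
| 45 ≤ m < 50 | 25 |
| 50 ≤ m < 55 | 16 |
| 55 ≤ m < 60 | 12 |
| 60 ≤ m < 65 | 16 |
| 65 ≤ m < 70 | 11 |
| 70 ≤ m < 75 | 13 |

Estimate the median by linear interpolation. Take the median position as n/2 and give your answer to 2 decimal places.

52.97

Cumulative frequencies: 24, 49, 65, 77, 93, 104, 117
n = 117; position = n/2 = 58.5.
This falls in the class 50 ≤ m < 55: L = 50, F = 49, f = 16, h = 5.
Median ≈ 50 + ((58.5 − 49) / 16) × 5 = 52.9688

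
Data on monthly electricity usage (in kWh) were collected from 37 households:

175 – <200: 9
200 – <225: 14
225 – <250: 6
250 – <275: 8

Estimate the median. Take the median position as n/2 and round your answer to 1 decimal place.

Cumulative frequencies: 9, 23, 29, 37
n = 37; position = n/2 = 18.5.
This falls in the class 200 – <225: L = 200, F = 9, f = 14, h = 25.
Median ≈ 200 + ((18.5 − 9) / 14) × 25 = 216.9643

217.0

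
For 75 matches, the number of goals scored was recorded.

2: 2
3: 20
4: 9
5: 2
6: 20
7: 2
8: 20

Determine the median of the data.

6

Cumulative frequencies: 2, 22, 31, 33, 53, 55, 75
n = 75, so the median is the value in position (n+1)/2 = 38.
Position 38 falls at value 6.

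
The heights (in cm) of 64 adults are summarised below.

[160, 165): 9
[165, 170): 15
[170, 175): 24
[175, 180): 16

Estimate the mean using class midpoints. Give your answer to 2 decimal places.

171.17

Midpoints: 162.5, 167.5, 172.5, 177.5
Σfm = 9×162.5 + 15×167.5 + 24×172.5 + 16×177.5 = 10955
n = Σf = 64
Mean = 10955 / 64 = 171.1719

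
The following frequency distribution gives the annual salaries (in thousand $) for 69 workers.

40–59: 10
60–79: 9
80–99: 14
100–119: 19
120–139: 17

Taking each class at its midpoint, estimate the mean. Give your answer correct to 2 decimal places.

96.46

Midpoints: 49.5, 69.5, 89.5, 109.5, 129.5
Σfm = 10×49.5 + 9×69.5 + 14×89.5 + 19×109.5 + 17×129.5 = 6655.5
n = Σf = 69
Mean = 6655.5 / 69 = 96.4565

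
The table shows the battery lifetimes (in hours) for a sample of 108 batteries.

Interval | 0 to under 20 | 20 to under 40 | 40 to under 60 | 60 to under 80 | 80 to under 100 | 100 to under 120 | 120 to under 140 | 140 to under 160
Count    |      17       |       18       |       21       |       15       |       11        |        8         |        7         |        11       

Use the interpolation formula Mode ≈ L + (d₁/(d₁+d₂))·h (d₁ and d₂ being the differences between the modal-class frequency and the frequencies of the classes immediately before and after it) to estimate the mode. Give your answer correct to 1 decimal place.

46.7

Modal class: 40 to under 60 (highest frequency 21).
d₁ = 21 − 18 = 3, d₂ = 21 − 15 = 6
Mode ≈ 40 + (3/(3+6)) × 20 = 40 + 6.6667 = 46.6667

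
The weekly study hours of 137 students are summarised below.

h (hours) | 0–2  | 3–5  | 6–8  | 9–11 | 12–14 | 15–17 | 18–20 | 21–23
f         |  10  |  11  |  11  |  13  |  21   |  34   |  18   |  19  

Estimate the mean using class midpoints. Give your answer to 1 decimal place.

13.4

Midpoints: 1, 4, 7, 10, 13, 16, 19, 22
Σfm = 10×1 + 11×4 + 11×7 + 13×10 + 21×13 + 34×16 + 18×19 + 19×22 = 1838
n = Σf = 137
Mean = 1838 / 137 = 13.4161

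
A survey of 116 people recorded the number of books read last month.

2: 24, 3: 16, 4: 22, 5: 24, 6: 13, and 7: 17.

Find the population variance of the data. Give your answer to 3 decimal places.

2.838

Values: 2, 3, 4, 5, 6, 7
n = 116, Σfx = 501, mean = 4.3190
Σfx² = 2493
Σf(x − x̄)² = Σfx² − (Σfx)²/n = 2493 − 501²/116 = 329.1983
Population variance = 329.1983 / 116 = 2.8379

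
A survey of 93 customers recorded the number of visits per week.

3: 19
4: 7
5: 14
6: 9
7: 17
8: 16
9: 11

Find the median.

Cumulative frequencies: 19, 26, 40, 49, 66, 82, 93
n = 93, so the median is the value in position (n+1)/2 = 47.
Position 47 falls at value 6.

6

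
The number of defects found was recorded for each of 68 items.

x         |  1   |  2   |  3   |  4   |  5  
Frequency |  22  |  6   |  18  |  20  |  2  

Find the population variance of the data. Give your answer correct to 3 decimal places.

1.648

Values: 1, 2, 3, 4, 5
n = 68, Σfx = 178, mean = 2.6176
Σfx² = 578
Σf(x − x̄)² = Σfx² − (Σfx)²/n = 578 − 178²/68 = 112.0588
Population variance = 112.0588 / 68 = 1.6479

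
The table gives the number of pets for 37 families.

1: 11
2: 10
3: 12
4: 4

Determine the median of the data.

Cumulative frequencies: 11, 21, 33, 37
n = 37, so the median is the value in position (n+1)/2 = 19.
Position 19 falls at value 2.

2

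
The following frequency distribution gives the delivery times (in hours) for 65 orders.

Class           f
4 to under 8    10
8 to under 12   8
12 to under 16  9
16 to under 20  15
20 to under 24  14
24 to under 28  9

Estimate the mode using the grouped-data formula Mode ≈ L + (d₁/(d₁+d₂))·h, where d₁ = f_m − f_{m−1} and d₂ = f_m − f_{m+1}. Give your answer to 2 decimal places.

Modal class: 16 to under 20 (highest frequency 15).
d₁ = 15 − 9 = 6, d₂ = 15 − 14 = 1
Mode ≈ 16 + (6/(6+1)) × 4 = 16 + 3.4286 = 19.4286

19.43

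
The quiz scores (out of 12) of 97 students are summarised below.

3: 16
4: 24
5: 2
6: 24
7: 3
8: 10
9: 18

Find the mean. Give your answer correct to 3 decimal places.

5.784

Values: 3, 4, 5, 6, 7, 8, 9
Σfx = 16×3 + 24×4 + 2×5 + 24×6 + 3×7 + 10×8 + 18×9 = 561
n = Σf = 97
Mean = 561 / 97 = 5.7835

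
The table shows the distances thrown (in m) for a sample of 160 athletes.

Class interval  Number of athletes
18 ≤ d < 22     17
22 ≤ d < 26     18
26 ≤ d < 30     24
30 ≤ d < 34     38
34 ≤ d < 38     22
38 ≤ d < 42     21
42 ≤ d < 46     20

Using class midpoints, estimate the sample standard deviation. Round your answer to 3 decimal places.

Midpoints: 20, 24, 28, 32, 36, 40, 44
n = 160, Σfm = 5172, mean = 32.3250
Σfm² = 175728
Σf(m − x̄)² = Σfm² − (Σfm)²/n = 175728 − 5172²/160 = 8543.1000
Sample variance = 8543.1000 / 159 = 53.7302
Standard deviation = √53.7302 = 7.3301

7.330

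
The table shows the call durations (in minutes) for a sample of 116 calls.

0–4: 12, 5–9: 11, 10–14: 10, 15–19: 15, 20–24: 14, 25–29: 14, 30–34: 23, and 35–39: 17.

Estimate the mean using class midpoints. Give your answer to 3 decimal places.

Midpoints: 2, 7, 12, 17, 22, 27, 32, 37
Σfm = 12×2 + 11×7 + 10×12 + 15×17 + 14×22 + 14×27 + 23×32 + 17×37 = 2527
n = Σf = 116
Mean = 2527 / 116 = 21.7845

21.784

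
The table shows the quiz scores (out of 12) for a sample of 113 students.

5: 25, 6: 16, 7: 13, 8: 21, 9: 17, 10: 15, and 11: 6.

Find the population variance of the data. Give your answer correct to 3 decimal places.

3.595

Values: 5, 6, 7, 8, 9, 10, 11
n = 113, Σfx = 849, mean = 7.5133
Σfx² = 6785
Σf(x − x̄)² = Σfx² − (Σfx)²/n = 6785 − 849²/113 = 406.2301
Population variance = 406.2301 / 113 = 3.5950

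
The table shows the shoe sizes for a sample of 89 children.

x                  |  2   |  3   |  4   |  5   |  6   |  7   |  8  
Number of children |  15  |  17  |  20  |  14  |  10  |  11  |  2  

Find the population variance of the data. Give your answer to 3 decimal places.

Values: 2, 3, 4, 5, 6, 7, 8
n = 89, Σfx = 384, mean = 4.3146
Σfx² = 1910
Σf(x − x̄)² = Σfx² − (Σfx)²/n = 1910 − 384²/89 = 253.1910
Population variance = 253.1910 / 89 = 2.8448

2.845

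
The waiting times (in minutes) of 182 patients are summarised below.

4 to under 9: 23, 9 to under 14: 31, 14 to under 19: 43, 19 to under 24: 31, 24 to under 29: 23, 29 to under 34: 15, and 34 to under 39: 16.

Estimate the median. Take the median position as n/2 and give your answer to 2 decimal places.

Cumulative frequencies: 23, 54, 97, 128, 151, 166, 182
n = 182; position = n/2 = 91.
This falls in the class 14 to under 19: L = 14, F = 54, f = 43, h = 5.
Median ≈ 14 + ((91 − 54) / 43) × 5 = 18.3023

18.30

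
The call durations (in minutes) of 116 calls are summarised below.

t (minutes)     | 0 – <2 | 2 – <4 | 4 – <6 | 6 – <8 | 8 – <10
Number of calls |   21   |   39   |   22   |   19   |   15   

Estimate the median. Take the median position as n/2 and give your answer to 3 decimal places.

Cumulative frequencies: 21, 60, 82, 101, 116
n = 116; position = n/2 = 58.
This falls in the class 2 – <4: L = 2, F = 21, f = 39, h = 2.
Median ≈ 2 + ((58 − 21) / 39) × 2 = 3.8974

3.897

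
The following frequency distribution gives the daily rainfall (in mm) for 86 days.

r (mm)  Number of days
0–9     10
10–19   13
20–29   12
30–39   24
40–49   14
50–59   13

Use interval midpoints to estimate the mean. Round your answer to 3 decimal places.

Midpoints: 4.5, 14.5, 24.5, 34.5, 44.5, 54.5
Σfm = 10×4.5 + 13×14.5 + 12×24.5 + 24×34.5 + 14×44.5 + 13×54.5 = 2687
n = Σf = 86
Mean = 2687 / 86 = 31.2442

31.244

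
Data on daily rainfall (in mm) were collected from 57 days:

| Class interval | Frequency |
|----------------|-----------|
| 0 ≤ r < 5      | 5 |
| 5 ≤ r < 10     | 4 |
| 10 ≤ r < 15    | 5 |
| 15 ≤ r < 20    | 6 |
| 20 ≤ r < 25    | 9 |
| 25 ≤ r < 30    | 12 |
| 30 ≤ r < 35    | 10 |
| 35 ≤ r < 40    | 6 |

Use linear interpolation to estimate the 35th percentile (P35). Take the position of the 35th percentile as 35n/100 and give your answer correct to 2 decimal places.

19.96

Cumulative frequencies: 5, 9, 14, 20, 29, 41, 51, 57
n = 57; position = 35n/100 = 19.95.
This falls in the class 15 ≤ r < 20: L = 15, F = 14, f = 6, h = 5.
35th percentile ≈ 15 + ((19.95 − 14) / 6) × 5 = 19.9583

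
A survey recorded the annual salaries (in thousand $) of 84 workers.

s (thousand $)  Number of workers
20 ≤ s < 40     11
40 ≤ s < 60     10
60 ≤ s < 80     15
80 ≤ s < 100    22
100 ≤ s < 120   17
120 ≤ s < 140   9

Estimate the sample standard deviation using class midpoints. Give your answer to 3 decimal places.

Midpoints: 30, 50, 70, 90, 110, 130
n = 84, Σfm = 6900, mean = 82.1429
Σfm² = 644400
Σf(m − x̄)² = Σfm² − (Σfm)²/n = 644400 − 6900²/84 = 77614.2857
Sample variance = 77614.2857 / 83 = 935.1119
Standard deviation = √935.1119 = 30.5796

30.580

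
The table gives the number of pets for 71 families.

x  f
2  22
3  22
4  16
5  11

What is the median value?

3

Cumulative frequencies: 22, 44, 60, 71
n = 71, so the median is the value in position (n+1)/2 = 36.
Position 36 falls at value 3.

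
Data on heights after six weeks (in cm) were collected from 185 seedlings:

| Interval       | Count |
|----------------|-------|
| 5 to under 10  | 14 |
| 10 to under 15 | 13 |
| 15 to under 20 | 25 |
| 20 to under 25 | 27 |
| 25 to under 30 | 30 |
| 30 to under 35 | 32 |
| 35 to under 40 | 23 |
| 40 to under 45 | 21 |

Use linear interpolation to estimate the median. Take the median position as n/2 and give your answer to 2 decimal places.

Cumulative frequencies: 14, 27, 52, 79, 109, 141, 164, 185
n = 185; position = n/2 = 92.5.
This falls in the class 25 to under 30: L = 25, F = 79, f = 30, h = 5.
Median ≈ 25 + ((92.5 − 79) / 30) × 5 = 27.2500

27.25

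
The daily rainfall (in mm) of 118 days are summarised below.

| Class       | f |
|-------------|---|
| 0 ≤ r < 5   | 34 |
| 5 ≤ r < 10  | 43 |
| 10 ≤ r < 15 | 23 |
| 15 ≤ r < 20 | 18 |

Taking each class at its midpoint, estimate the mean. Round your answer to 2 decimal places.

8.56

Midpoints: 2.5, 7.5, 12.5, 17.5
Σfm = 34×2.5 + 43×7.5 + 23×12.5 + 18×17.5 = 1010
n = Σf = 118
Mean = 1010 / 118 = 8.5593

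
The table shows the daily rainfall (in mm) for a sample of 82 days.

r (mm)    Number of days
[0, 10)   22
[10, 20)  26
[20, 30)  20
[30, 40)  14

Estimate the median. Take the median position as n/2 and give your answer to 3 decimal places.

Cumulative frequencies: 22, 48, 68, 82
n = 82; position = n/2 = 41.
This falls in the class [10, 20): L = 10, F = 22, f = 26, h = 10.
Median ≈ 10 + ((41 − 22) / 26) × 10 = 17.3077

17.308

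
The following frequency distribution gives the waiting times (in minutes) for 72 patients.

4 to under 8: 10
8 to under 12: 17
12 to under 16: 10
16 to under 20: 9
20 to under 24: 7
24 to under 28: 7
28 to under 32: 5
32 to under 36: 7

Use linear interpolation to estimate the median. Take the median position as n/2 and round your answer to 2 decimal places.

15.60

Cumulative frequencies: 10, 27, 37, 46, 53, 60, 65, 72
n = 72; position = n/2 = 36.
This falls in the class 12 to under 16: L = 12, F = 27, f = 10, h = 4.
Median ≈ 12 + ((36 − 27) / 10) × 4 = 15.6000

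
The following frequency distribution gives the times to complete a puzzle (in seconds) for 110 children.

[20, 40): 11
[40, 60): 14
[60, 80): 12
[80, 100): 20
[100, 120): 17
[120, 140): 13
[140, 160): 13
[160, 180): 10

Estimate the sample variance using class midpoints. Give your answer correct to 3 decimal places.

1802.469

Midpoints: 30, 50, 70, 90, 110, 130, 150, 170
n = 110, Σfm = 10880, mean = 98.9091
Σfm² = 1272600
Σf(m − x̄)² = Σfm² − (Σfm)²/n = 1272600 − 10880²/110 = 196469.0909
Sample variance = 196469.0909 / 109 = 1802.4687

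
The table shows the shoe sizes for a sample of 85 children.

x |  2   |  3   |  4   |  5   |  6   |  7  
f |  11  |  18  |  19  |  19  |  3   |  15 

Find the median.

4

Cumulative frequencies: 11, 29, 48, 67, 70, 85
n = 85, so the median is the value in position (n+1)/2 = 43.
Position 43 falls at value 4.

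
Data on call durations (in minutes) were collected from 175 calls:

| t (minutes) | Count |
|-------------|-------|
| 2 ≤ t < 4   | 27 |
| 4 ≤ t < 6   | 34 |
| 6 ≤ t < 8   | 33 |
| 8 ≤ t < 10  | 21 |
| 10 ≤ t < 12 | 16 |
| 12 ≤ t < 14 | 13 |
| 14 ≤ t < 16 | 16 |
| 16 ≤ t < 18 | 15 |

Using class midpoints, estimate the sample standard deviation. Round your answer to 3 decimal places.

4.442

Midpoints: 3, 5, 7, 9, 11, 13, 15, 17
n = 175, Σfm = 1511, mean = 8.6343
Σfm² = 16479
Σf(m − x̄)² = Σfm² − (Σfm)²/n = 16479 − 1511²/175 = 3432.5943
Sample variance = 3432.5943 / 174 = 19.7276
Standard deviation = √19.7276 = 4.4416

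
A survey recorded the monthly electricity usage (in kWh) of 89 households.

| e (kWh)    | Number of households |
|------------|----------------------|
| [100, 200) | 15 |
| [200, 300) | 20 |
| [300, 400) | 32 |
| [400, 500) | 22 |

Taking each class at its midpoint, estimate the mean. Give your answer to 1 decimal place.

318.5

Midpoints: 150, 250, 350, 450
Σfm = 15×150 + 20×250 + 32×350 + 22×450 = 28350
n = Σf = 89
Mean = 28350 / 89 = 318.5393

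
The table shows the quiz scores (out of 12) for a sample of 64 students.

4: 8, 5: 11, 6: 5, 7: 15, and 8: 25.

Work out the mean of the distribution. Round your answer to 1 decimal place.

Values: 4, 5, 6, 7, 8
Σfx = 8×4 + 11×5 + 5×6 + 15×7 + 25×8 = 422
n = Σf = 64
Mean = 422 / 64 = 6.5938

6.6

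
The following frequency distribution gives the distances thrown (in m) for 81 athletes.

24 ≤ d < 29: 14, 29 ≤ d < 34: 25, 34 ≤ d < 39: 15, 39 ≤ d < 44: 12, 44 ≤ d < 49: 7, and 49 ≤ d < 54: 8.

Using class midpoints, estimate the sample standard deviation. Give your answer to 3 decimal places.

Midpoints: 26.5, 31.5, 36.5, 41.5, 46.5, 51.5
n = 81, Σfm = 2941.5, mean = 36.3148
Σfm² = 111642.25
Σf(m − x̄)² = Σfm² − (Σfm)²/n = 111642.25 − 2941.5²/81 = 4822.2222
Sample variance = 4822.2222 / 80 = 60.2778
Standard deviation = √60.2778 = 7.7639

7.764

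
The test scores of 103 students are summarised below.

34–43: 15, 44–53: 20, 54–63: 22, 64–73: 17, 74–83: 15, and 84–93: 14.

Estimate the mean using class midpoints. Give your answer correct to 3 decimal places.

62.286

Midpoints: 38.5, 48.5, 58.5, 68.5, 78.5, 88.5
Σfm = 15×38.5 + 20×48.5 + 22×58.5 + 17×68.5 + 15×78.5 + 14×88.5 = 6415.5
n = Σf = 103
Mean = 6415.5 / 103 = 62.2864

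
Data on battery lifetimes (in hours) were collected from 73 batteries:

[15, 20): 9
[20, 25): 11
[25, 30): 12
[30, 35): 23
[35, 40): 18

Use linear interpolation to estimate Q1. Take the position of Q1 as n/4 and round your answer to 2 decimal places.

Cumulative frequencies: 9, 20, 32, 55, 73
n = 73; position = n/4 = 18.25.
This falls in the class [20, 25): L = 20, F = 9, f = 11, h = 5.
Lower quartile ≈ 20 + ((18.25 − 9) / 11) × 5 = 24.2045

24.20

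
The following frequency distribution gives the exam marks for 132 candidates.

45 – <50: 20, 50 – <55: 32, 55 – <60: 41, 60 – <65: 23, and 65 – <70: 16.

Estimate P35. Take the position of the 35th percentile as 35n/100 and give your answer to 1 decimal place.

54.1

Cumulative frequencies: 20, 52, 93, 116, 132
n = 132; position = 35n/100 = 46.2.
This falls in the class 50 – <55: L = 50, F = 20, f = 32, h = 5.
35th percentile ≈ 50 + ((46.2 − 20) / 32) × 5 = 54.0938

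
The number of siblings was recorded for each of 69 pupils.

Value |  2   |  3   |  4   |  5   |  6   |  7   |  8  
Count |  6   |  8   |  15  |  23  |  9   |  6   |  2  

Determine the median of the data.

Cumulative frequencies: 6, 14, 29, 52, 61, 67, 69
n = 69, so the median is the value in position (n+1)/2 = 35.
Position 35 falls at value 5.

5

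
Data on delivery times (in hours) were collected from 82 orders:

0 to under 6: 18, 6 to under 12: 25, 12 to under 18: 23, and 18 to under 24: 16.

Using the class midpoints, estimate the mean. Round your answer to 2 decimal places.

11.71

Midpoints: 3, 9, 15, 21
Σfm = 18×3 + 25×9 + 23×15 + 16×21 = 960
n = Σf = 82
Mean = 960 / 82 = 11.7073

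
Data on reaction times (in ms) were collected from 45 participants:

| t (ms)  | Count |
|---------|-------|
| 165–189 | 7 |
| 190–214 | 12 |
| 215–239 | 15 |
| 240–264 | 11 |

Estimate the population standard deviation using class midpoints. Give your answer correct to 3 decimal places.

25.276

Midpoints: 177, 202, 227, 252
n = 45, Σfm = 9840, mean = 218.6667
Σfm² = 2180430
Σf(m − x̄)² = Σfm² − (Σfm)²/n = 2180430 − 9840²/45 = 28750.0000
Population variance = 28750.0000 / 45 = 638.8889
Standard deviation = √638.8889 = 25.2763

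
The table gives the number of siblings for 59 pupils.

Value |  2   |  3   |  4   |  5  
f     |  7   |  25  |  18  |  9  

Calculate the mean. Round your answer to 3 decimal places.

Values: 2, 3, 4, 5
Σfx = 7×2 + 25×3 + 18×4 + 9×5 = 206
n = Σf = 59
Mean = 206 / 59 = 3.4915

3.492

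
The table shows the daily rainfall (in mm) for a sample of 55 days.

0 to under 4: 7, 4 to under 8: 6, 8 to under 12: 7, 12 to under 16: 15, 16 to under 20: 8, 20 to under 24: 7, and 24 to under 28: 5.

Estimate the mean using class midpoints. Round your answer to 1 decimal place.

13.8

Midpoints: 2, 6, 10, 14, 18, 22, 26
Σfm = 7×2 + 6×6 + 7×10 + 15×14 + 8×18 + 7×22 + 5×26 = 758
n = Σf = 55
Mean = 758 / 55 = 13.7818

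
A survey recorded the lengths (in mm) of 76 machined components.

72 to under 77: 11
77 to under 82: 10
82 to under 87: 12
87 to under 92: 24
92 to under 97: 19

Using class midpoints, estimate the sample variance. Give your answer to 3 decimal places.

47.386

Midpoints: 74.5, 79.5, 84.5, 89.5, 94.5
n = 76, Σfm = 6572, mean = 86.4737
Σfm² = 571859
Σf(m − x̄)² = Σfm² − (Σfm)²/n = 571859 − 6572²/76 = 3553.9474
Sample variance = 3553.9474 / 75 = 47.3860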